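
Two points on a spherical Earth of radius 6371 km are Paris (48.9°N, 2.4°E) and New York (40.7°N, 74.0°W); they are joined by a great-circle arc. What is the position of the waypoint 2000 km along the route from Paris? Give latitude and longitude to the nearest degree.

≈ (52°N, 26°W)

Convert each endpoint to a unit vector on the sphere (x = cos φ cos λ, y = cos φ sin λ, z = sin φ).
The central angle between the endpoints is δ = arccos(p₁·p₂) ≈ 0.917 rad (52.5°). The total great-circle distance is δ·R ≈ 0.917 × 6371 ≈ 5839 km, so the target fraction is f = 2000/5839 ≈ 0.343.
Interpolate at f ≈ 0.343 with slerp weights a = sin((1−f)δ)/sin δ ≈ 0.714, b = sin(fδ)/sin δ ≈ 0.389.
p = a·p₁ + b·p₂ ≈ (0.550, -0.264, 0.792); φ = arcsin(p_z) ≈ 52.38°, λ = atan2(p_y, p_x) ≈ -25.62°.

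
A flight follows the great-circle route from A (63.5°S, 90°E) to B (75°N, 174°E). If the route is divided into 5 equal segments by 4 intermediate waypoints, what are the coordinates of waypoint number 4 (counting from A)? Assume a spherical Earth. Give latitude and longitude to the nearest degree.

≈ (50°N, 133°E)

Convert each endpoint to a unit vector on the sphere (x = cos φ cos λ, y = cos φ sin λ, z = sin φ).
The central angle between the endpoints is δ = arccos(p₁·p₂) ≈ 2.591 rad (148.5°).
Interpolate at f = 4/5 with slerp weights a = sin((1−f)δ)/sin δ ≈ 0.947, b = sin(fδ)/sin δ ≈ 1.676.
p = a·p₁ + b·p₂ ≈ (-0.431, 0.468, 0.771); φ = arcsin(p_z) ≈ 50.47°, λ = atan2(p_y, p_x) ≈ 132.67°.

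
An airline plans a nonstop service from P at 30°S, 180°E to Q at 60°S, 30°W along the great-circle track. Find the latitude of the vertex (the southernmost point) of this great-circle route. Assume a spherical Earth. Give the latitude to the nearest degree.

≈ 77°S

The great circle lies in the plane with unit normal n̂ = (p₁ × p₂)/|p₁ × p₂|.
Here n̂_z ≈ +0.217; the vertex latitude is φ_max = arccos|n̂_z| ≈ 77.5°.
Check via Clairaut: cos φ_max = |cos φ₁| · sin C = cos(30.0°)·sin(165.5°) ≈ 0.217, again giving ≈ 77.5°.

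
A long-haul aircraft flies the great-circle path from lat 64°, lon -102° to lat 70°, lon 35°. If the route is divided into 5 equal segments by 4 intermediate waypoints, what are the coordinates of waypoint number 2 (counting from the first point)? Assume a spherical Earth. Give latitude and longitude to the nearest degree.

Write both endpoints as unit vectors p₁, p₂ with components (cos φ cos λ, cos φ sin λ, sin φ).
The central angle between the endpoints is δ = arccos(p₁·p₂) ≈ 0.745 rad (42.7°).
Interpolate at f = 2/5 with slerp weights a = sin((1−f)δ)/sin δ ≈ 0.638, b = sin(fδ)/sin δ ≈ 0.433.
p = a·p₁ + b·p₂ ≈ (0.063, -0.188, 0.980); φ = arcsin(p_z) ≈ 78.54°, λ = atan2(p_y, p_x) ≈ -71.45°.

≈ lat 79°, lon -71°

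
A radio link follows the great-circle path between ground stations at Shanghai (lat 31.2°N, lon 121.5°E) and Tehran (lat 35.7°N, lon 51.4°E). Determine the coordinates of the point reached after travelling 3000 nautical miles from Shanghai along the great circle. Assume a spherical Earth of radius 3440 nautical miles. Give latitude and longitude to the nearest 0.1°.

≈ lat 37.6°N, lon 60.4°E

From cos δ = sin φ₁ sin φ₂ + cos φ₁ cos φ₂ cos Δλ, the central angle is δ ≈ 1.002 rad (57.4°). The total great-circle distance is δ·R ≈ 1.002 × 3440 ≈ 3446 nmi, so the target fraction is f = 3000/3446 ≈ 0.870.
Interpolate at f ≈ 0.870 with slerp weights a = sin((1−f)δ)/sin δ ≈ 0.154, b = sin(fδ)/sin δ ≈ 0.909.
p = a·p₁ + b·p₂ ≈ (0.392, 0.689, 0.610); φ = arcsin(p_z) ≈ 37.58°, λ = atan2(p_y, p_x) ≈ 60.37°.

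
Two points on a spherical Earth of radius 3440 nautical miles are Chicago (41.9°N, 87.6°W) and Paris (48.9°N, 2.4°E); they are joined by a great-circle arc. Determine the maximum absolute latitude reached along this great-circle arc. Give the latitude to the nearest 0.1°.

The great circle lies in the plane with unit normal n̂ = (p₁ × p₂)/|p₁ × p₂|.
Here n̂_z ≈ +0.566; the vertex latitude is φ_max = arccos|n̂_z| ≈ 55.5°.
Check via Clairaut: cos φ_max = |cos φ₁| · sin C = cos(41.9°)·sin(49.5°) ≈ 0.566, again giving ≈ 55.5°.

≈ 55.5°N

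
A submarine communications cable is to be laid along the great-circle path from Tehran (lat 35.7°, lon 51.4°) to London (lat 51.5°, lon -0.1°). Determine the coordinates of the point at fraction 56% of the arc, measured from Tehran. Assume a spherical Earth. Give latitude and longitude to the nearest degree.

The haversine formula gives a central angle δ ≈ 0.690 rad (39.5°) between the endpoints.
Interpolate at f = 0.56 with slerp weights a = sin((1−f)δ)/sin δ ≈ 0.470, b = sin(fδ)/sin δ ≈ 0.592.
p = a·p₁ + b·p₂ ≈ (0.606, 0.297, 0.737); φ = arcsin(p_z) ≈ 47.51°, λ = atan2(p_y, p_x) ≈ 26.12°.

≈ lat 48°, lon 26°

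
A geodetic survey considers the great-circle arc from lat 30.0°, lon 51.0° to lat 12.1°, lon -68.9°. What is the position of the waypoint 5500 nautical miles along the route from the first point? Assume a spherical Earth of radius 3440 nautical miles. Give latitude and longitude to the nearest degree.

From cos δ = sin φ₁ sin φ₂ + cos φ₁ cos φ₂ cos Δλ, the central angle is δ ≈ 1.894 rad (108.5°). The total great-circle distance is δ·R ≈ 1.894 × 3440 ≈ 6514 nmi, so the target fraction is f = 5500/6514 ≈ 0.844.
Interpolate at f ≈ 0.844 with slerp weights a = sin((1−f)δ)/sin δ ≈ 0.306, b = sin(fδ)/sin δ ≈ 1.054.
p = a·p₁ + b·p₂ ≈ (0.538, -0.755, 0.374); φ = arcsin(p_z) ≈ 21.97°, λ = atan2(p_y, p_x) ≈ -54.54°.

≈ lat 22°, lon -55°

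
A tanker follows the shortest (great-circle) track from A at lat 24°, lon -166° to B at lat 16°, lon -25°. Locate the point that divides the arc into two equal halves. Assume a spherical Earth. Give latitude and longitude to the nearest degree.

Convert each endpoint to a unit vector on the sphere (x = cos φ cos λ, y = cos φ sin λ, z = sin φ).
The central angle between the endpoints is δ = arccos(p₁·p₂) ≈ 2.178 rad (124.8°).
Interpolate at f = 1/2 with slerp weights a = sin((1−f)δ)/sin δ ≈ 1.079, b = sin(fδ)/sin δ ≈ 1.079.
p = a·p₁ + b·p₂ ≈ (-0.016, -0.677, 0.736); φ = arcsin(p_z) ≈ 47.40°, λ = atan2(p_y, p_x) ≈ -91.39°.

≈ lat 47°, lon -91°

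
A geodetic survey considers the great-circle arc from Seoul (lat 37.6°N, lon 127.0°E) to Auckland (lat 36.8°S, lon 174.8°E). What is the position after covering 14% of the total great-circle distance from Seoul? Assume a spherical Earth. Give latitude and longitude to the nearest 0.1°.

≈ lat 27.6°N, lon 135.1°E

From cos δ = sin φ₁ sin φ₂ + cos φ₁ cos φ₂ cos Δλ, the central angle is δ ≈ 1.510 rad (86.5°).
Interpolate at f = 0.14 with slerp weights a = sin((1−f)δ)/sin δ ≈ 0.965, b = sin(fδ)/sin δ ≈ 0.210.
p = a·p₁ + b·p₂ ≈ (-0.628, 0.626, 0.463); φ = arcsin(p_z) ≈ 27.57°, λ = atan2(p_y, p_x) ≈ 135.09°.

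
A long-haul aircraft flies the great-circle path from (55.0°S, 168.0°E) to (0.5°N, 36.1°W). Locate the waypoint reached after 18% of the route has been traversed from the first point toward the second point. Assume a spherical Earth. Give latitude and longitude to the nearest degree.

From cos δ = sin φ₁ sin φ₂ + cos φ₁ cos φ₂ cos Δλ, the central angle is δ ≈ 2.130 rad (122.1°).
Interpolate at f = 0.18 with slerp weights a = sin((1−f)δ)/sin δ ≈ 1.162, b = sin(fδ)/sin δ ≈ 0.441.
p = a·p₁ + b·p₂ ≈ (-0.295, -0.122, -0.948); φ = arcsin(p_z) ≈ -71.39°, λ = atan2(p_y, p_x) ≈ -157.62°.

≈ (71°S, 158°W)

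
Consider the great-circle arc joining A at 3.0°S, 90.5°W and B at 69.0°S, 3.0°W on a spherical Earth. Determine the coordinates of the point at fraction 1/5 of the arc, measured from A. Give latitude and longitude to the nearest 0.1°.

The haversine formula gives a central angle δ ≈ 1.506 rad (86.3°) between the endpoints.
Interpolate at f = 1/5 with slerp weights a = sin((1−f)δ)/sin δ ≈ 0.936, b = sin(fδ)/sin δ ≈ 0.297.
p = a·p₁ + b·p₂ ≈ (0.098, -0.940, -0.327); φ = arcsin(p_z) ≈ -19.06°, λ = atan2(p_y, p_x) ≈ -84.03°.

≈ 19.1°S, 84.0°W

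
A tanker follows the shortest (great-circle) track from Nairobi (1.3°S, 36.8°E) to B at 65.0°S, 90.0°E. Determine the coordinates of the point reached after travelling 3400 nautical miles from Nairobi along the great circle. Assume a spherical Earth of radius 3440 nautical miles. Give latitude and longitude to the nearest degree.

The haversine formula gives a central angle δ ≈ 1.294 rad (74.1°) between the endpoints. The total great-circle distance is δ·R ≈ 1.294 × 3440 ≈ 4450 nmi, so the target fraction is f = 3400/4450 ≈ 0.764.
Interpolate at f ≈ 0.764 with slerp weights a = sin((1−f)δ)/sin δ ≈ 0.312, b = sin(fδ)/sin δ ≈ 0.868.
p = a·p₁ + b·p₂ ≈ (0.250, 0.554, -0.794); φ = arcsin(p_z) ≈ -52.56°, λ = atan2(p_y, p_x) ≈ 65.70°.

≈ 53°S, 66°E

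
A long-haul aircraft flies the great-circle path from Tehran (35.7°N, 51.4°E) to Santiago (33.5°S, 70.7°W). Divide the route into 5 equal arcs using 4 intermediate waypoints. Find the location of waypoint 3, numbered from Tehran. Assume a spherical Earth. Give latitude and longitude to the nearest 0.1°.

≈ (6.0°S, 21.5°W)

Convert each endpoint to a unit vector on the sphere (x = cos φ cos λ, y = cos φ sin λ, z = sin φ).
The central angle between the endpoints is δ = arccos(p₁·p₂) ≈ 2.321 rad (133.0°).
Interpolate at f = 3/5 with slerp weights a = sin((1−f)δ)/sin δ ≈ 1.095, b = sin(fδ)/sin δ ≈ 1.346.
p = a·p₁ + b·p₂ ≈ (0.926, -0.364, -0.104); φ = arcsin(p_z) ≈ -5.96°, λ = atan2(p_y, p_x) ≈ -21.48°.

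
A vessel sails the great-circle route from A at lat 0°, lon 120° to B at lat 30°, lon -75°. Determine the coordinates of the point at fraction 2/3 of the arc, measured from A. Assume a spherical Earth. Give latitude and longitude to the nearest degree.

Write both endpoints as unit vectors p₁, p₂ with components (cos φ cos λ, cos φ sin λ, sin φ).
The central angle between the endpoints is δ = arccos(p₁·p₂) ≈ 2.562 rad (146.8°).
Interpolate at f = 2/3 with slerp weights a = sin((1−f)δ)/sin δ ≈ 1.376, b = sin(fδ)/sin δ ≈ 1.808.
p = a·p₁ + b·p₂ ≈ (-0.283, -0.321, 0.904); φ = arcsin(p_z) ≈ 64.68°, λ = atan2(p_y, p_x) ≈ -131.38°.

≈ lat 65°, lon -131°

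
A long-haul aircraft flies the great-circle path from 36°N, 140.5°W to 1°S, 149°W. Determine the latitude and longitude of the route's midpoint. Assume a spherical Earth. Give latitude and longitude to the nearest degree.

The haversine formula gives a central angle δ ≈ 0.660 rad (37.8°) between the endpoints.
Interpolate at f = 1/2 with slerp weights a = sin((1−f)δ)/sin δ ≈ 0.529, b = sin(fδ)/sin δ ≈ 0.529.
p = a·p₁ + b·p₂ ≈ (-0.783, -0.544, 0.301); φ = arcsin(p_z) ≈ 17.54°, λ = atan2(p_y, p_x) ≈ -145.20°.

≈ 18°N, 145°W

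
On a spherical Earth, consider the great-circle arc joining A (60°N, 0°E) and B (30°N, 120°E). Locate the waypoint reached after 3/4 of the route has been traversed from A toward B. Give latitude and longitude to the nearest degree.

Convert each endpoint to a unit vector on the sphere (x = cos φ cos λ, y = cos φ sin λ, z = sin φ).
The central angle between the endpoints is δ = arccos(p₁·p₂) ≈ 1.353 rad (77.5°).
Interpolate at f = 3/4 with slerp weights a = sin((1−f)δ)/sin δ ≈ 0.340, b = sin(fδ)/sin δ ≈ 0.870.
p = a·p₁ + b·p₂ ≈ (-0.207, 0.652, 0.729); φ = arcsin(p_z) ≈ 46.82°, λ = atan2(p_y, p_x) ≈ 107.58°.

≈ (47°N, 108°E)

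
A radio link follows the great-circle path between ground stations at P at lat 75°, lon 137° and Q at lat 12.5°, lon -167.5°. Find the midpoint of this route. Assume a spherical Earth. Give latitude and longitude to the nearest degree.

≈ lat 46°, lon -178°

The haversine formula gives a central angle δ ≈ 1.211 rad (69.4°) between the endpoints.
Interpolate at f = 1/2 with slerp weights a = sin((1−f)δ)/sin δ ≈ 0.608, b = sin(fδ)/sin δ ≈ 0.608.
p = a·p₁ + b·p₂ ≈ (-0.695, -0.021, 0.719); φ = arcsin(p_z) ≈ 45.97°, λ = atan2(p_y, p_x) ≈ -178.26°.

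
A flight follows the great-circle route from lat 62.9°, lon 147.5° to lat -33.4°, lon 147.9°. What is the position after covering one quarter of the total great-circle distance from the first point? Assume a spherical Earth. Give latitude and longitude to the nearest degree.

≈ lat 39°, lon 148°

Write both endpoints as unit vectors p₁, p₂ with components (cos φ cos λ, cos φ sin λ, sin φ).
The central angle between the endpoints is δ = arccos(p₁·p₂) ≈ 1.681 rad (96.3°).
Interpolate at f = 1/4 with slerp weights a = sin((1−f)δ)/sin δ ≈ 0.958, b = sin(fδ)/sin δ ≈ 0.410.
p = a·p₁ + b·p₂ ≈ (-0.658, 0.417, 0.627); φ = arcsin(p_z) ≈ 38.83°, λ = atan2(p_y, p_x) ≈ 147.68°.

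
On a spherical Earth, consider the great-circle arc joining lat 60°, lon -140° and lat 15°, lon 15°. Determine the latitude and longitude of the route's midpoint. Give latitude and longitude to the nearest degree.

From cos δ = sin φ₁ sin φ₂ + cos φ₁ cos φ₂ cos Δλ, the central angle is δ ≈ 1.786 rad (102.3°).
Interpolate at f = 1/2 with slerp weights a = sin((1−f)δ)/sin δ ≈ 0.797, b = sin(fδ)/sin δ ≈ 0.797.
p = a·p₁ + b·p₂ ≈ (0.439, -0.057, 0.897); φ = arcsin(p_z) ≈ 63.75°, λ = atan2(p_y, p_x) ≈ -7.40°.

≈ lat 64°, lon -7°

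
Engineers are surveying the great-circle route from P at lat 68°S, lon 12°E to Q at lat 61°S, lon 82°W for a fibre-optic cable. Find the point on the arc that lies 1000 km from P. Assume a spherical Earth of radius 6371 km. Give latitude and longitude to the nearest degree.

The haversine formula gives a central angle δ ≈ 0.646 rad (37.0°) between the endpoints. The total great-circle distance is δ·R ≈ 0.646 × 6371 ≈ 4118 km, so the target fraction is f = 1000/4118 ≈ 0.243.
Interpolate at f ≈ 0.243 with slerp weights a = sin((1−f)δ)/sin δ ≈ 0.781, b = sin(fδ)/sin δ ≈ 0.260.
p = a·p₁ + b·p₂ ≈ (0.304, -0.064, -0.951); φ = arcsin(p_z) ≈ -71.93°, λ = atan2(p_y, p_x) ≈ -11.87°.

≈ lat 72°S, lon 12°W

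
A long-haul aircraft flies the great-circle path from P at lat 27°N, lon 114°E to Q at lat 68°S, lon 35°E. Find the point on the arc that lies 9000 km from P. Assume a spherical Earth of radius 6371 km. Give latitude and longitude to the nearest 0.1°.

Convert each endpoint to a unit vector on the sphere (x = cos φ cos λ, y = cos φ sin λ, z = sin φ).
The central angle between the endpoints is δ = arccos(p₁·p₂) ≈ 1.936 rad (110.9°). The total great-circle distance is δ·R ≈ 1.936 × 6371 ≈ 12335 km, so the target fraction is f = 9000/12335 ≈ 0.730.
Interpolate at f ≈ 0.730 with slerp weights a = sin((1−f)δ)/sin δ ≈ 0.535, b = sin(fδ)/sin δ ≈ 1.057.
p = a·p₁ + b·p₂ ≈ (0.130, 0.663, -0.737); φ = arcsin(p_z) ≈ -47.50°, λ = atan2(p_y, p_x) ≈ 78.86°.

≈ lat 47.5°S, lon 78.9°E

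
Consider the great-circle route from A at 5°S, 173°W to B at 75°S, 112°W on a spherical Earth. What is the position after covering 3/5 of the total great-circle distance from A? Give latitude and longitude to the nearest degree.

Write both endpoints as unit vectors p₁, p₂ with components (cos φ cos λ, cos φ sin λ, sin φ).
The central angle between the endpoints is δ = arccos(p₁·p₂) ≈ 1.360 rad (77.9°).
Interpolate at f = 3/5 with slerp weights a = sin((1−f)δ)/sin δ ≈ 0.529, b = sin(fδ)/sin δ ≈ 0.745.
p = a·p₁ + b·p₂ ≈ (-0.596, -0.243, -0.766); φ = arcsin(p_z) ≈ -49.97°, λ = atan2(p_y, p_x) ≈ -157.80°.

≈ 50°S, 158°W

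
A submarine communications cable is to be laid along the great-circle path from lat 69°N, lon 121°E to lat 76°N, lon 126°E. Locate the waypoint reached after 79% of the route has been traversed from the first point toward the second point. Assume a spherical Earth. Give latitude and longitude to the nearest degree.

≈ lat 75°N, lon 125°E

Write both endpoints as unit vectors p₁, p₂ with components (cos φ cos λ, cos φ sin λ, sin φ).
The central angle between the endpoints is δ = arccos(p₁·p₂) ≈ 0.125 rad (7.2°).
Interpolate at f = 0.79 with slerp weights a = sin((1−f)δ)/sin δ ≈ 0.211, b = sin(fδ)/sin δ ≈ 0.791.
p = a·p₁ + b·p₂ ≈ (-0.151, 0.219, 0.964); φ = arcsin(p_z) ≈ 74.54°, λ = atan2(p_y, p_x) ≈ 124.59°.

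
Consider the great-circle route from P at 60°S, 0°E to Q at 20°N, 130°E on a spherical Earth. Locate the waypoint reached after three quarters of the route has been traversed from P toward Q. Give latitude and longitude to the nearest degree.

From cos δ = sin φ₁ sin φ₂ + cos φ₁ cos φ₂ cos Δλ, the central angle is δ ≈ 2.212 rad (126.7°).
Interpolate at f = 3/4 with slerp weights a = sin((1−f)δ)/sin δ ≈ 0.655, b = sin(fδ)/sin δ ≈ 1.243.
p = a·p₁ + b·p₂ ≈ (-0.423, 0.895, -0.143); φ = arcsin(p_z) ≈ -8.19°, λ = atan2(p_y, p_x) ≈ 115.31°.

≈ 8°S, 115°E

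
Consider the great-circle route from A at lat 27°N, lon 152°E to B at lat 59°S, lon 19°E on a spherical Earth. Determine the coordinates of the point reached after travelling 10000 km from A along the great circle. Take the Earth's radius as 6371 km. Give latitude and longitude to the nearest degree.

From cos δ = sin φ₁ sin φ₂ + cos φ₁ cos φ₂ cos Δλ, the central angle is δ ≈ 2.349 rad (134.6°). The total great-circle distance is δ·R ≈ 2.349 × 6371 ≈ 14967 km, so the target fraction is f = 10000/14967 ≈ 0.668.
Interpolate at f ≈ 0.668 with slerp weights a = sin((1−f)δ)/sin δ ≈ 0.987, b = sin(fδ)/sin δ ≈ 1.404.
p = a·p₁ + b·p₂ ≈ (-0.093, 0.648, -0.756); φ = arcsin(p_z) ≈ -49.08°, λ = atan2(p_y, p_x) ≈ 98.14°.

≈ lat 49°S, lon 98°E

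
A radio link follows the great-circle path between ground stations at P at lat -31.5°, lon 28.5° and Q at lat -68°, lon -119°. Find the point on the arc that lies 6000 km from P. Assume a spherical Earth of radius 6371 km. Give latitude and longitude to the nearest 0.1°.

≈ lat -79.1°, lon -33.6°

From cos δ = sin φ₁ sin φ₂ + cos φ₁ cos φ₂ cos Δλ, the central angle is δ ≈ 1.354 rad (77.6°). The total great-circle distance is δ·R ≈ 1.354 × 6371 ≈ 8627 km, so the target fraction is f = 6000/8627 ≈ 0.696.
Interpolate at f ≈ 0.696 with slerp weights a = sin((1−f)δ)/sin δ ≈ 0.410, b = sin(fδ)/sin δ ≈ 0.828.
p = a·p₁ + b·p₂ ≈ (0.157, -0.104, -0.982); φ = arcsin(p_z) ≈ -79.13°, λ = atan2(p_y, p_x) ≈ -33.60°.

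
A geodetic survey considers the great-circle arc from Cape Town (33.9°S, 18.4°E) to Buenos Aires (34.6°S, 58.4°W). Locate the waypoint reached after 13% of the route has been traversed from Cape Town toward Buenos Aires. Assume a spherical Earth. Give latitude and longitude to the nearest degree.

Convert each endpoint to a unit vector on the sphere (x = cos φ cos λ, y = cos φ sin λ, z = sin φ).
The central angle between the endpoints is δ = arccos(p₁·p₂) ≈ 1.078 rad (61.8°).
Interpolate at f = 0.13 with slerp weights a = sin((1−f)δ)/sin δ ≈ 0.915, b = sin(fδ)/sin δ ≈ 0.159.
p = a·p₁ + b·p₂ ≈ (0.789, 0.129, -0.601); φ = arcsin(p_z) ≈ -36.91°, λ = atan2(p_y, p_x) ≈ 9.26°.

≈ 37°S, 9°E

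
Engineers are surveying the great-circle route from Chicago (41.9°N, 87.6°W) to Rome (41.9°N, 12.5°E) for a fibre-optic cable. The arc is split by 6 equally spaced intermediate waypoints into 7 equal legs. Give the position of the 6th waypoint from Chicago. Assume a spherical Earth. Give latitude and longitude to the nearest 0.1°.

≈ 47.6°N, 1.0°E

Convert each endpoint to a unit vector on the sphere (x = cos φ cos λ, y = cos φ sin λ, z = sin φ).
The central angle between the endpoints is δ = arccos(p₁·p₂) ≈ 1.214 rad (69.6°).
Interpolate at f = 6/7 with slerp weights a = sin((1−f)δ)/sin δ ≈ 0.184, b = sin(fδ)/sin δ ≈ 0.921.
p = a·p₁ + b·p₂ ≈ (0.675, 0.011, 0.738); φ = arcsin(p_z) ≈ 47.55°, λ = atan2(p_y, p_x) ≈ 0.96°.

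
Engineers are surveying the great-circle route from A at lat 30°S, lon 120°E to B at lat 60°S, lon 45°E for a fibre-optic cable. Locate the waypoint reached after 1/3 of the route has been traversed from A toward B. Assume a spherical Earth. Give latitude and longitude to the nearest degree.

≈ lat 45°S, lon 105°E

Write both endpoints as unit vectors p₁, p₂ with components (cos φ cos λ, cos φ sin λ, sin φ).
The central angle between the endpoints is δ = arccos(p₁·p₂) ≈ 0.994 rad (57.0°).
Interpolate at f = 1/3 with slerp weights a = sin((1−f)δ)/sin δ ≈ 0.734, b = sin(fδ)/sin δ ≈ 0.388.
p = a·p₁ + b·p₂ ≈ (-0.181, 0.688, -0.703); φ = arcsin(p_z) ≈ -44.68°, λ = atan2(p_y, p_x) ≈ 104.71°.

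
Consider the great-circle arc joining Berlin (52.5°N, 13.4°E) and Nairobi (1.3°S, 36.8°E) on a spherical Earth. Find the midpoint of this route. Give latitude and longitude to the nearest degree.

≈ 26°N, 28°E

Write both endpoints as unit vectors p₁, p₂ with components (cos φ cos λ, cos φ sin λ, sin φ).
The central angle between the endpoints is δ = arccos(p₁·p₂) ≈ 1.000 rad (57.3°).
Interpolate at f = 1/2 with slerp weights a = sin((1−f)δ)/sin δ ≈ 0.570, b = sin(fδ)/sin δ ≈ 0.570.
p = a·p₁ + b·p₂ ≈ (0.793, 0.422, 0.439); φ = arcsin(p_z) ≈ 26.04°, λ = atan2(p_y, p_x) ≈ 27.98°.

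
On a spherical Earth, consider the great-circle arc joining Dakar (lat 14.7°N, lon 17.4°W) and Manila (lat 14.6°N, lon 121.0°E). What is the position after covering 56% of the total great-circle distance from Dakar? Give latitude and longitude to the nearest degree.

≈ lat 36°N, lon 61°E

Write both endpoints as unit vectors p₁, p₂ with components (cos φ cos λ, cos φ sin λ, sin φ).
The central angle between the endpoints is δ = arccos(p₁·p₂) ≈ 2.260 rad (129.5°).
Interpolate at f = 0.56 with slerp weights a = sin((1−f)δ)/sin δ ≈ 1.087, b = sin(fδ)/sin δ ≈ 1.236.
p = a·p₁ + b·p₂ ≈ (0.387, 0.711, 0.587); φ = arcsin(p_z) ≈ 35.96°, λ = atan2(p_y, p_x) ≈ 61.45°.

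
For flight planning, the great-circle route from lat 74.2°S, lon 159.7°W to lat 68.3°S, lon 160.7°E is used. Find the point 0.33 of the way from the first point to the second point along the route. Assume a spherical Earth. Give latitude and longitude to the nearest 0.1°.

Convert each endpoint to a unit vector on the sphere (x = cos φ cos λ, y = cos φ sin λ, z = sin φ).
The central angle between the endpoints is δ = arccos(p₁·p₂) ≈ 0.239 rad (13.7°).
Interpolate at f = 0.33 with slerp weights a = sin((1−f)δ)/sin δ ≈ 0.674, b = sin(fδ)/sin δ ≈ 0.333.
p = a·p₁ + b·p₂ ≈ (-0.288, -0.023, -0.957); φ = arcsin(p_z) ≈ -73.20°, λ = atan2(p_y, p_x) ≈ -175.45°.

≈ lat 73.2°S, lon 175.4°W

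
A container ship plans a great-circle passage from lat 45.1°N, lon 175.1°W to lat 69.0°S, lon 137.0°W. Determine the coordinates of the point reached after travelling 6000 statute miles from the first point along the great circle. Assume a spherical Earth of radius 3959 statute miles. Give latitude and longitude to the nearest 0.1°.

Convert each endpoint to a unit vector on the sphere (x = cos φ cos λ, y = cos φ sin λ, z = sin φ).
The central angle between the endpoints is δ = arccos(p₁·p₂) ≈ 2.051 rad (117.5°). The total great-circle distance is δ·R ≈ 2.051 × 3959 ≈ 8121 mi, so the target fraction is f = 6000/8121 ≈ 0.739.
Interpolate at f ≈ 0.739 with slerp weights a = sin((1−f)δ)/sin δ ≈ 0.576, b = sin(fδ)/sin δ ≈ 1.126.
p = a·p₁ + b·p₂ ≈ (-0.700, -0.310, -0.643); φ = arcsin(p_z) ≈ -40.05°, λ = atan2(p_y, p_x) ≈ -156.12°.

≈ lat 40.0°S, lon 156.1°W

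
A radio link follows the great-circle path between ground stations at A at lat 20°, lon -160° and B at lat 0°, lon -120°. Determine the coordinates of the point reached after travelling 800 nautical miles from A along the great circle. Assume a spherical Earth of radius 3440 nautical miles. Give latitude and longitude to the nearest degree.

Convert each endpoint to a unit vector on the sphere (x = cos φ cos λ, y = cos φ sin λ, z = sin φ).
The central angle between the endpoints is δ = arccos(p₁·p₂) ≈ 0.767 rad (44.0°). The total great-circle distance is δ·R ≈ 0.767 × 3440 ≈ 2639 nmi, so the target fraction is f = 800/2639 ≈ 0.303.
Interpolate at f ≈ 0.303 with slerp weights a = sin((1−f)δ)/sin δ ≈ 0.734, b = sin(fδ)/sin δ ≈ 0.332.
p = a·p₁ + b·p₂ ≈ (-0.814, -0.523, 0.251); φ = arcsin(p_z) ≈ 14.54°, λ = atan2(p_y, p_x) ≈ -147.26°.

≈ lat 15°, lon -147°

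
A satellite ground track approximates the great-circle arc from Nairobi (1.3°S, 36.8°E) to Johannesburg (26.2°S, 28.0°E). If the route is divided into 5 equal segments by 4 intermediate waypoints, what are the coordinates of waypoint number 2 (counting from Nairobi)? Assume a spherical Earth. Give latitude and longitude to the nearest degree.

Write both endpoints as unit vectors p₁, p₂ with components (cos φ cos λ, cos φ sin λ, sin φ).
The central angle between the endpoints is δ = arccos(p₁·p₂) ≈ 0.459 rad (26.3°).
Interpolate at f = 2/5 with slerp weights a = sin((1−f)δ)/sin δ ≈ 0.614, b = sin(fδ)/sin δ ≈ 0.412.
p = a·p₁ + b·p₂ ≈ (0.818, 0.541, -0.196); φ = arcsin(p_z) ≈ -11.29°, λ = atan2(p_y, p_x) ≈ 33.49°.

≈ (11°S, 33°E)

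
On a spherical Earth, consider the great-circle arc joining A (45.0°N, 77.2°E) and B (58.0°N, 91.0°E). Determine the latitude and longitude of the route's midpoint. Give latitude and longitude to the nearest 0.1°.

≈ (51.7°N, 83.1°E)

The haversine formula gives a central angle δ ≈ 0.271 rad (15.5°) between the endpoints.
Interpolate at f = 1/2 with slerp weights a = sin((1−f)δ)/sin δ ≈ 0.505, b = sin(fδ)/sin δ ≈ 0.505.
p = a·p₁ + b·p₂ ≈ (0.074, 0.615, 0.785); φ = arcsin(p_z) ≈ 51.70°, λ = atan2(p_y, p_x) ≈ 83.11°.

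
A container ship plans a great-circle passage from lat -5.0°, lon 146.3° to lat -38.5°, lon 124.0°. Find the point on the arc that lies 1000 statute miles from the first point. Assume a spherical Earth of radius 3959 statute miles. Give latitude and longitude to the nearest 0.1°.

The haversine formula gives a central angle δ ≈ 0.683 rad (39.1°) between the endpoints. The total great-circle distance is δ·R ≈ 0.683 × 3959 ≈ 2705 mi, so the target fraction is f = 1000/2705 ≈ 0.370.
Interpolate at f ≈ 0.370 with slerp weights a = sin((1−f)δ)/sin δ ≈ 0.661, b = sin(fδ)/sin δ ≈ 0.396.
p = a·p₁ + b·p₂ ≈ (-0.721, 0.622, -0.304); φ = arcsin(p_z) ≈ -17.70°, λ = atan2(p_y, p_x) ≈ 139.21°.

≈ lat -17.7°, lon 139.2°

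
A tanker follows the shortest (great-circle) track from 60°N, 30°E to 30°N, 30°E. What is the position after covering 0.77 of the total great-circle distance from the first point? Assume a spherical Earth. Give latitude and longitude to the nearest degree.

≈ 37°N, 30°E

The haversine formula gives a central angle δ ≈ 0.524 rad (30.0°) between the endpoints.
Interpolate at f = 0.77 with slerp weights a = sin((1−f)δ)/sin δ ≈ 0.240, b = sin(fδ)/sin δ ≈ 0.785.
p = a·p₁ + b·p₂ ≈ (0.693, 0.400, 0.600); φ = arcsin(p_z) ≈ 36.90°, λ = atan2(p_y, p_x) ≈ 30.00°.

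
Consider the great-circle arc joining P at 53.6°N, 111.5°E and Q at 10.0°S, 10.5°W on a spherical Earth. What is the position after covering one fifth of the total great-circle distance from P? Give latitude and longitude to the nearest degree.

≈ 55°N, 71°E

Write both endpoints as unit vectors p₁, p₂ with components (cos φ cos λ, cos φ sin λ, sin φ).
The central angle between the endpoints is δ = arccos(p₁·p₂) ≈ 2.037 rad (116.7°).
Interpolate at f = 1/5 with slerp weights a = sin((1−f)δ)/sin δ ≈ 1.118, b = sin(fδ)/sin δ ≈ 0.444.
p = a·p₁ + b·p₂ ≈ (0.186, 0.537, 0.822); φ = arcsin(p_z) ≈ 55.33°, λ = atan2(p_y, p_x) ≈ 70.87°.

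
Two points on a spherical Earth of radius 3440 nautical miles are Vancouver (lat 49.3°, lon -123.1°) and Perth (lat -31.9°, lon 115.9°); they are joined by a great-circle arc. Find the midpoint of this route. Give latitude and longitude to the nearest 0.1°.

Write both endpoints as unit vectors p₁, p₂ with components (cos φ cos λ, cos φ sin λ, sin φ).
The central angle between the endpoints is δ = arccos(p₁·p₂) ≈ 2.326 rad (133.3°).
Interpolate at f = 1/2 with slerp weights a = sin((1−f)δ)/sin δ ≈ 1.261, b = sin(fδ)/sin δ ≈ 1.261.
p = a·p₁ + b·p₂ ≈ (-0.917, 0.274, 0.290); φ = arcsin(p_z) ≈ 16.84°, λ = atan2(p_y, p_x) ≈ 163.35°.

≈ lat 16.8°, lon 163.3°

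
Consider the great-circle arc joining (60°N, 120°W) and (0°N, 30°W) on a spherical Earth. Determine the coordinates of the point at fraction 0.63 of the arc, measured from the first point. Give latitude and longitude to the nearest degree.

Convert each endpoint to a unit vector on the sphere (x = cos φ cos λ, y = cos φ sin λ, z = sin φ).
The central angle between the endpoints is δ = arccos(p₁·p₂) ≈ 1.571 rad (90.0°).
Interpolate at f = 0.63 with slerp weights a = sin((1−f)δ)/sin δ ≈ 0.549, b = sin(fδ)/sin δ ≈ 0.836.
p = a·p₁ + b·p₂ ≈ (0.587, -0.656, 0.475); φ = arcsin(p_z) ≈ 28.39°, λ = atan2(p_y, p_x) ≈ -48.18°.

≈ (28°N, 48°W)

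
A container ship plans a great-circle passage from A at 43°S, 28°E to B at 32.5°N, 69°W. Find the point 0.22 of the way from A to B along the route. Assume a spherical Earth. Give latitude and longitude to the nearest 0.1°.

≈ 30.1°S, 0.3°E

Write both endpoints as unit vectors p₁, p₂ with components (cos φ cos λ, cos φ sin λ, sin φ).
The central angle between the endpoints is δ = arccos(p₁·p₂) ≈ 2.028 rad (116.2°).
Interpolate at f = 0.22 with slerp weights a = sin((1−f)δ)/sin δ ≈ 1.114, b = sin(fδ)/sin δ ≈ 0.481.
p = a·p₁ + b·p₂ ≈ (0.865, 0.004, -0.502); φ = arcsin(p_z) ≈ -30.11°, λ = atan2(p_y, p_x) ≈ 0.26°.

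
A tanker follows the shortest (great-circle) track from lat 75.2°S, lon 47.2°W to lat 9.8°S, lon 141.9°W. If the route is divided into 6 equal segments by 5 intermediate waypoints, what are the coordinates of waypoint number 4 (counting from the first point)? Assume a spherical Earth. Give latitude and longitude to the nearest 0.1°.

The haversine formula gives a central angle δ ≈ 1.426 rad (81.7°) between the endpoints.
Interpolate at f = 4/6 with slerp weights a = sin((1−f)δ)/sin δ ≈ 0.463, b = sin(fδ)/sin δ ≈ 0.823.
p = a·p₁ + b·p₂ ≈ (-0.558, -0.587, -0.587); φ = arcsin(p_z) ≈ -35.96°, λ = atan2(p_y, p_x) ≈ -133.53°.

≈ lat 36.0°S, lon 133.5°W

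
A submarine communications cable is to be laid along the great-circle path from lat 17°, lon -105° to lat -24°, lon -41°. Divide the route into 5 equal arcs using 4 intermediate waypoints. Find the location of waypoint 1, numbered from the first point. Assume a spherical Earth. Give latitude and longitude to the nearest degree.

Convert each endpoint to a unit vector on the sphere (x = cos φ cos λ, y = cos φ sin λ, z = sin φ).
The central angle between the endpoints is δ = arccos(p₁·p₂) ≈ 1.304 rad (74.7°).
Interpolate at f = 1/5 with slerp weights a = sin((1−f)δ)/sin δ ≈ 0.896, b = sin(fδ)/sin δ ≈ 0.267.
p = a·p₁ + b·p₂ ≈ (-0.037, -0.987, 0.153); φ = arcsin(p_z) ≈ 8.81°, λ = atan2(p_y, p_x) ≈ -92.17°.

≈ lat 9°, lon -92°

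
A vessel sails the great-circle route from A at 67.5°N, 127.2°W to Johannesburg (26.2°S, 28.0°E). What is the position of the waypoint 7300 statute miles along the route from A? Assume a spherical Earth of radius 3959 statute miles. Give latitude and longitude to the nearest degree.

Convert each endpoint to a unit vector on the sphere (x = cos φ cos λ, y = cos φ sin λ, z = sin φ).
The central angle between the endpoints is δ = arccos(p₁·p₂) ≈ 2.374 rad (136.0°). The total great-circle distance is δ·R ≈ 2.374 × 3959 ≈ 9399 mi, so the target fraction is f = 7300/9399 ≈ 0.777.
Interpolate at f ≈ 0.777 with slerp weights a = sin((1−f)δ)/sin δ ≈ 0.728, b = sin(fδ)/sin δ ≈ 1.387.
p = a·p₁ + b·p₂ ≈ (0.930, 0.362, 0.060); φ = arcsin(p_z) ≈ 3.47°, λ = atan2(p_y, p_x) ≈ 21.28°.

≈ 3°N, 21°E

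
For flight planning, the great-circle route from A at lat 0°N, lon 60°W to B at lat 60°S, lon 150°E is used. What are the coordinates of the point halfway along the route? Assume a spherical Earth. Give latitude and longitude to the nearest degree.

Write both endpoints as unit vectors p₁, p₂ with components (cos φ cos λ, cos φ sin λ, sin φ).
The central angle between the endpoints is δ = arccos(p₁·p₂) ≈ 2.019 rad (115.7°).
Interpolate at f = 1/2 with slerp weights a = sin((1−f)δ)/sin δ ≈ 0.939, b = sin(fδ)/sin δ ≈ 0.939.
p = a·p₁ + b·p₂ ≈ (0.063, -0.578, -0.813); φ = arcsin(p_z) ≈ -54.42°, λ = atan2(p_y, p_x) ≈ -83.79°.

≈ lat 54°S, lon 84°W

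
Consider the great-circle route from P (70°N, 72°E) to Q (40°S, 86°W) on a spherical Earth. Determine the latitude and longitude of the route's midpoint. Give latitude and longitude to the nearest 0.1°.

Write both endpoints as unit vectors p₁, p₂ with components (cos φ cos λ, cos φ sin λ, sin φ).
The central angle between the endpoints is δ = arccos(p₁·p₂) ≈ 2.581 rad (147.9°).
Interpolate at f = 1/2 with slerp weights a = sin((1−f)δ)/sin δ ≈ 1.807, b = sin(fδ)/sin δ ≈ 1.807.
p = a·p₁ + b·p₂ ≈ (0.288, -0.793, 0.537); φ = arcsin(p_z) ≈ 32.46°, λ = atan2(p_y, p_x) ≈ -70.07°.

≈ (32.5°N, 70.1°W)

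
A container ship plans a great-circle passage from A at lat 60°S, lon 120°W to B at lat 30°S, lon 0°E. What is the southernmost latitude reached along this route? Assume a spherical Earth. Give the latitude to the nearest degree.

≈ 67°S

The great circle lies in the plane with unit normal n̂ = (p₁ × p₂)/|p₁ × p₂|.
Here n̂_z ≈ +0.384; the vertex latitude is φ_max = arccos|n̂_z| ≈ 67.4°.
Check via Clairaut: cos φ_max = |cos φ₁| · sin C = cos(60.0°)·sin(129.8°) ≈ 0.384, again giving ≈ 67.4°.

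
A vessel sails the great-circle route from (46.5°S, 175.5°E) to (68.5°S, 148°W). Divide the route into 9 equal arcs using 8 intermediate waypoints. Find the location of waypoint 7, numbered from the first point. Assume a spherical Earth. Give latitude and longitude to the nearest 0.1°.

Write both endpoints as unit vectors p₁, p₂ with components (cos φ cos λ, cos φ sin λ, sin φ).
The central angle between the endpoints is δ = arccos(p₁·p₂) ≈ 0.500 rad (28.6°).
Interpolate at f = 7/9 with slerp weights a = sin((1−f)δ)/sin δ ≈ 0.231, b = sin(fδ)/sin δ ≈ 0.791.
p = a·p₁ + b·p₂ ≈ (-0.405, -0.141, -0.904); φ = arcsin(p_z) ≈ -64.63°, λ = atan2(p_y, p_x) ≈ -160.77°.

≈ (64.6°S, 160.8°W)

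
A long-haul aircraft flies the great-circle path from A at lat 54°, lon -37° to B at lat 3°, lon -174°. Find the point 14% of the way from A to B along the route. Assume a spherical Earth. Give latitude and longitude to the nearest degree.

≈ lat 62°, lon -63°

Write both endpoints as unit vectors p₁, p₂ with components (cos φ cos λ, cos φ sin λ, sin φ).
The central angle between the endpoints is δ = arccos(p₁·p₂) ≈ 1.968 rad (112.8°).
Interpolate at f = 0.14 with slerp weights a = sin((1−f)δ)/sin δ ≈ 1.076, b = sin(fδ)/sin δ ≈ 0.295.
p = a·p₁ + b·p₂ ≈ (0.212, -0.412, 0.886); φ = arcsin(p_z) ≈ 62.41°, λ = atan2(p_y, p_x) ≈ -62.72°.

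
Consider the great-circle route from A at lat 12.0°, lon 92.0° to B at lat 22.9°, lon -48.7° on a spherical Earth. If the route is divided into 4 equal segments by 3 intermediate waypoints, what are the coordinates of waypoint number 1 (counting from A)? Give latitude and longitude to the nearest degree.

≈ lat 32°, lon 65°

Convert each endpoint to a unit vector on the sphere (x = cos φ cos λ, y = cos φ sin λ, z = sin φ).
The central angle between the endpoints is δ = arccos(p₁·p₂) ≈ 2.235 rad (128.1°).
Interpolate at f = 1/4 with slerp weights a = sin((1−f)δ)/sin δ ≈ 1.263, b = sin(fδ)/sin δ ≈ 0.673.
p = a·p₁ + b·p₂ ≈ (0.366, 0.769, 0.525); φ = arcsin(p_z) ≈ 31.64°, λ = atan2(p_y, p_x) ≈ 64.53°.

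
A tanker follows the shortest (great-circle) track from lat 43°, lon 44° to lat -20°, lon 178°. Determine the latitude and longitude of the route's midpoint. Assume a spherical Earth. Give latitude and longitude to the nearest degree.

≈ lat 27°, lon 127°

The haversine formula gives a central angle δ ≈ 2.361 rad (135.3°) between the endpoints.
Interpolate at f = 1/2 with slerp weights a = sin((1−f)δ)/sin δ ≈ 1.315, b = sin(fδ)/sin δ ≈ 1.315.
p = a·p₁ + b·p₂ ≈ (-0.543, 0.711, 0.447); φ = arcsin(p_z) ≈ 26.55°, λ = atan2(p_y, p_x) ≈ 127.37°.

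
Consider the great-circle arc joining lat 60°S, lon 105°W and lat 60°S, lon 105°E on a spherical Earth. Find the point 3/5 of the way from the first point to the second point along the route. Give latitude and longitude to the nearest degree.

Convert each endpoint to a unit vector on the sphere (x = cos φ cos λ, y = cos φ sin λ, z = sin φ).
The central angle between the endpoints is δ = arccos(p₁·p₂) ≈ 1.008 rad (57.8°).
Interpolate at f = 3/5 with slerp weights a = sin((1−f)δ)/sin δ ≈ 0.464, b = sin(fδ)/sin δ ≈ 0.672.
p = a·p₁ + b·p₂ ≈ (-0.147, 0.101, -0.984); φ = arcsin(p_z) ≈ -79.74°, λ = atan2(p_y, p_x) ≈ 145.61°.

≈ lat 80°S, lon 146°E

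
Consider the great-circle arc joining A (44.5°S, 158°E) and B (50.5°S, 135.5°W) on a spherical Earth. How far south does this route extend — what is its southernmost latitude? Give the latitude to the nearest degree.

The great circle lies in the plane with unit normal n̂ = (p₁ × p₂)/|p₁ × p₂|.
Here n̂_z ≈ +0.601; the vertex latitude is φ_max = arccos|n̂_z| ≈ 53.1°.
Check via Clairaut: cos φ_max = |cos φ₁| · sin C = cos(44.5°)·sin(122.6°) ≈ 0.601, again giving ≈ 53.1°.

≈ 53°S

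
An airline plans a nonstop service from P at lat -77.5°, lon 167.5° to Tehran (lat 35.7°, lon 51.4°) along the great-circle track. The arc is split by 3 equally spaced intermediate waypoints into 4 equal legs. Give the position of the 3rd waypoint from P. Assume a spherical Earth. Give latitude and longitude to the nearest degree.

≈ lat 4°, lon 59°

The haversine formula gives a central angle δ ≈ 2.274 rad (130.3°) between the endpoints.
Interpolate at f = 3/4 with slerp weights a = sin((1−f)δ)/sin δ ≈ 0.706, b = sin(fδ)/sin δ ≈ 1.300.
p = a·p₁ + b·p₂ ≈ (0.509, 0.858, 0.069); φ = arcsin(p_z) ≈ 3.95°, λ = atan2(p_y, p_x) ≈ 59.31°.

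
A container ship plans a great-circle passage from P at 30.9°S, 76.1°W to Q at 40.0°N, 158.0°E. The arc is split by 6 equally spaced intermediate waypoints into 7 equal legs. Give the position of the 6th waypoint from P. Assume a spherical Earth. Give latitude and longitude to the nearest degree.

From cos δ = sin φ₁ sin φ₂ + cos φ₁ cos φ₂ cos Δλ, the central angle is δ ≈ 2.368 rad (135.7°).
Interpolate at f = 6/7 with slerp weights a = sin((1−f)δ)/sin δ ≈ 0.475, b = sin(fδ)/sin δ ≈ 1.283.
p = a·p₁ + b·p₂ ≈ (-0.814, -0.027, 0.581); φ = arcsin(p_z) ≈ 35.51°, λ = atan2(p_y, p_x) ≈ -178.07°.

≈ 36°N, 178°W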